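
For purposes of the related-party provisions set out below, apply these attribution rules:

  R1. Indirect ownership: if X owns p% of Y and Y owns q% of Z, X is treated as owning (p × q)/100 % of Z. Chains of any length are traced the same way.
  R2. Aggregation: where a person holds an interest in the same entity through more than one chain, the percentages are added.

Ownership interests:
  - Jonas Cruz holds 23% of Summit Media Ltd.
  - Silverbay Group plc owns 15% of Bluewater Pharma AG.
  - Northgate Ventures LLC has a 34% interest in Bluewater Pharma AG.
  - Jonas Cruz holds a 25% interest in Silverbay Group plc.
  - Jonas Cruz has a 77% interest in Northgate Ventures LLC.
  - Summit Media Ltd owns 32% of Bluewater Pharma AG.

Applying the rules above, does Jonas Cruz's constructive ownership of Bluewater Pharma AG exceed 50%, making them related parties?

No

Chain via Summit Media Ltd (R1): 23% × 32% = 7.36% of Bluewater Pharma AG.
Chain via Silverbay Group plc (R1): 25% × 15% = 3.75% of Bluewater Pharma AG.
Chain via Northgate Ventures LLC (R1): 77% × 34% = 26.18% of Bluewater Pharma AG.
Aggregating (R2): 7.36% + 3.75% + 26.18% = 37.29%.
37.29% does not exceed the 50% threshold, so Jonas is not a related party to Bluewater Pharma AG.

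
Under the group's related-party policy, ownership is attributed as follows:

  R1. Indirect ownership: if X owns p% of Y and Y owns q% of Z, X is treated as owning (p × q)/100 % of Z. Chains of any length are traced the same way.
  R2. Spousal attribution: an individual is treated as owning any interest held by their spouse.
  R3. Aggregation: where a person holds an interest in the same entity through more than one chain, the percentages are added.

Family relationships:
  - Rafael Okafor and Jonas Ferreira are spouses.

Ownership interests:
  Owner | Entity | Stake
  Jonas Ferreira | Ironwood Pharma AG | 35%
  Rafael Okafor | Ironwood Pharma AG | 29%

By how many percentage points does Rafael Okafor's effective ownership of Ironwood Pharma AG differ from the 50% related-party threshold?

14

By spousal attribution (R2), Rafael Okafor is treated as also owning Jonas Ferreira's interest in Ironwood Pharma AG, giving 29% + 35% = 64%.
Direct interest in Ironwood Pharma AG: 64%.
64% exceeds the 50% threshold by 14 percentage points.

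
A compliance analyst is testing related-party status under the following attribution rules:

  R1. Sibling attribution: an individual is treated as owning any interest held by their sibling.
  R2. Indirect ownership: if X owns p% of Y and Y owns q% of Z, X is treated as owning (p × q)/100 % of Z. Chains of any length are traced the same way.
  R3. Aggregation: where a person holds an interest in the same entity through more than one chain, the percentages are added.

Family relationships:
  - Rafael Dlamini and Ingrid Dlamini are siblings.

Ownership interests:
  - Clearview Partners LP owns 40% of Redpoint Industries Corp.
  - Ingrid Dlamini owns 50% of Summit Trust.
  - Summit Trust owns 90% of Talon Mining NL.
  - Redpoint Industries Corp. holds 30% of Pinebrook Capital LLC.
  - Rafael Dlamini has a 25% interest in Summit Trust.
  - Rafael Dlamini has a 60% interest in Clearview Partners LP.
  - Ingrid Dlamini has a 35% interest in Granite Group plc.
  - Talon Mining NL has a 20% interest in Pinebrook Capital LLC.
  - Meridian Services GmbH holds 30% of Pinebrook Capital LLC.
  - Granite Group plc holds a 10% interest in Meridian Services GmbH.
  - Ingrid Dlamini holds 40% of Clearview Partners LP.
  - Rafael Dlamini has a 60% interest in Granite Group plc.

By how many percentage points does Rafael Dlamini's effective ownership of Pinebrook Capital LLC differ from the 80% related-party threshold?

By sibling attribution (R1), Rafael Dlamini is treated as also owning Ingrid Dlamini's interest in Granite Group plc, giving 60% + 35% = 95%.
By sibling attribution (R1), Rafael Dlamini is treated as also owning Ingrid Dlamini's interest in Clearview Partners LP, giving 60% + 40% = 100%.
By sibling attribution (R1), Rafael Dlamini is treated as also owning Ingrid Dlamini's interest in Summit Trust, giving 25% + 50% = 75%.
Chain via Granite Group plc → Meridian Services GmbH (R2): 95% × 10% × 30% = 2.85% of Pinebrook Capital LLC.
Chain via Clearview Partners LP → Redpoint Industries Corp. (R2): 100% × 40% × 30% = 12% of Pinebrook Capital LLC.
Chain via Summit Trust → Talon Mining NL (R2): 75% × 90% × 20% = 13.5% of Pinebrook Capital LLC.
Aggregating (R3): 2.85% + 12% + 13.5% = 28.35%.
28.35% falls short of the 80% threshold by 51.65 percentage points.

51.65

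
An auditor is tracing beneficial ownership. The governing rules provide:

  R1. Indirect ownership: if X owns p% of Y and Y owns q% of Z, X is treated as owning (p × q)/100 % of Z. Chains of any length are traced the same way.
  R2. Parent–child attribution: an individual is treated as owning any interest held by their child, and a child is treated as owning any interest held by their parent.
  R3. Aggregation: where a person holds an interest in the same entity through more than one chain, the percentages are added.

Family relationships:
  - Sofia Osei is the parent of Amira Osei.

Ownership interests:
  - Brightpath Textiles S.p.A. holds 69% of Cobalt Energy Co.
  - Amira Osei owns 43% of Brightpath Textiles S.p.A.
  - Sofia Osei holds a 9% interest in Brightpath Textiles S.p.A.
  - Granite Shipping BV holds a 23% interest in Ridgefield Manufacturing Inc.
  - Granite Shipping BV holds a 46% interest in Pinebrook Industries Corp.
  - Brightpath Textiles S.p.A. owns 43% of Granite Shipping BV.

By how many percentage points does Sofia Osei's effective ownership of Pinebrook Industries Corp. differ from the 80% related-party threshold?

By parent–child attribution (R2), Sofia Osei is treated as also owning Amira Osei's interest in Brightpath Textiles S.p.A, giving 9% + 43% = 52%.
Chain via Brightpath Textiles S.p.A. → Granite Shipping BV (R1): 52% × 43% × 46% = 10.2856% of Pinebrook Industries Corp.
10.2856% falls short of the 80% threshold by 69.7144 percentage points.

69.7144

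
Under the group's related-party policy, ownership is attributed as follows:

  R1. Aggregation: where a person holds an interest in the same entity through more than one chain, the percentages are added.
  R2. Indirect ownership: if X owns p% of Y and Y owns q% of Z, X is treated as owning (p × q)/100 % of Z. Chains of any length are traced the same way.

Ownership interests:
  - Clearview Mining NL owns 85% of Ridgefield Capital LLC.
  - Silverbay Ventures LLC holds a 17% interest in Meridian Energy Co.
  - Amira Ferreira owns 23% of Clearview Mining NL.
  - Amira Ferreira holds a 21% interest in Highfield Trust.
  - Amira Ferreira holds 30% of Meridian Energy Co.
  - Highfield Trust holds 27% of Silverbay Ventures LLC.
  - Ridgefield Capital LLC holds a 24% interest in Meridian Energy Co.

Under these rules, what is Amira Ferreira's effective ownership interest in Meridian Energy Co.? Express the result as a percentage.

35.6559%

Chain via Clearview Mining NL → Ridgefield Capital LLC (R2): 23% × 85% × 24% = 4.692% of Meridian Energy Co.
Chain via Highfield Trust → Silverbay Ventures LLC (R2): 21% × 27% × 17% = 0.9639% of Meridian Energy Co.
Direct interest in Meridian Energy Co: 30%.
Aggregating (R1): 4.692% + 0.9639% + 30% = 35.6559%.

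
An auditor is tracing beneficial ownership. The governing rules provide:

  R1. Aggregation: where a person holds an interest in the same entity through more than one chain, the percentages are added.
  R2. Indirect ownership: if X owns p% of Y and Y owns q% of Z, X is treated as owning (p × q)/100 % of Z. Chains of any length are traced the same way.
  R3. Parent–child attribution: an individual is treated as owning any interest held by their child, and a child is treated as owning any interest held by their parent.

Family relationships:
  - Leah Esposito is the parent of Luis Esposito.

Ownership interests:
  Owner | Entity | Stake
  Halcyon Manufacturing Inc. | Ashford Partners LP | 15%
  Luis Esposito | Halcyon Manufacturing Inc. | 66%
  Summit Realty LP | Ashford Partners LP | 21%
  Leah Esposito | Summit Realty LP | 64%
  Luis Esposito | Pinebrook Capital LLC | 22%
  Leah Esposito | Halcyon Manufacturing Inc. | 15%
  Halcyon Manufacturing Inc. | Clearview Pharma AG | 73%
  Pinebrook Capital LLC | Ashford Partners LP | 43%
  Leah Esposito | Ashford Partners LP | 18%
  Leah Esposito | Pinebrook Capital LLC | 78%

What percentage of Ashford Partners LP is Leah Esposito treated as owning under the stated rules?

86.59%

By parent–child attribution (R3), Leah Esposito is treated as also owning Luis Esposito's interest in Pinebrook Capital LLC, giving 78% + 22% = 100%.
By parent–child attribution (R3), Leah Esposito is treated as also owning Luis Esposito's interest in Halcyon Manufacturing Inc, giving 15% + 66% = 81%.
Chain via Pinebrook Capital LLC (R2): 100% × 43% = 43% of Ashford Partners LP.
Chain via Summit Realty LP (R2): 64% × 21% = 13.44% of Ashford Partners LP.
Chain via Halcyon Manufacturing Inc. (R2): 81% × 15% = 12.15% of Ashford Partners LP.
Direct interest in Ashford Partners LP: 18%.
Aggregating (R1): 43% + 13.44% + 12.15% + 18% = 86.59%.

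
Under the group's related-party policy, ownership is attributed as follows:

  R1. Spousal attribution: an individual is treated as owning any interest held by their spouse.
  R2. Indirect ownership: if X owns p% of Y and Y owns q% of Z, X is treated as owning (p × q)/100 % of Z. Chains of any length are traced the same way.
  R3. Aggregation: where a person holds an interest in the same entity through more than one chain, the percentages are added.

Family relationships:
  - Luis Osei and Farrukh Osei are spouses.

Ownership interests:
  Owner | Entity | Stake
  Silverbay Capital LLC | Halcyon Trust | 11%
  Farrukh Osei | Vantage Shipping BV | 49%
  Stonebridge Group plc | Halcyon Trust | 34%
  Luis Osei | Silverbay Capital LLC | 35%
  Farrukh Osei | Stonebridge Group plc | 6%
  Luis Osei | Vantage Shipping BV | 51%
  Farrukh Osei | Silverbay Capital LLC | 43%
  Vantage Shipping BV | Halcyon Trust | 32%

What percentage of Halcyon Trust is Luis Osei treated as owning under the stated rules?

By spousal attribution (R1), Luis Osei is treated as also owning Farrukh Osei's interest in Vantage Shipping BV, giving 51% + 49% = 100%.
By spousal attribution (R1), Luis Osei is treated as also owning Farrukh Osei's interest in Silverbay Capital LLC, giving 35% + 43% = 78%.
By spousal attribution (R1), Luis Osei is treated as owning Farrukh Osei's 6% interest in Stonebridge Group plc.
Chain via Vantage Shipping BV (R2): 100% × 32% = 32% of Halcyon Trust.
Chain via Silverbay Capital LLC (R2): 78% × 11% = 8.58% of Halcyon Trust.
Chain via Stonebridge Group plc (R2): 6% × 34% = 2.04% of Halcyon Trust.
Aggregating (R3): 32% + 8.58% + 2.04% = 42.62%.

42.62%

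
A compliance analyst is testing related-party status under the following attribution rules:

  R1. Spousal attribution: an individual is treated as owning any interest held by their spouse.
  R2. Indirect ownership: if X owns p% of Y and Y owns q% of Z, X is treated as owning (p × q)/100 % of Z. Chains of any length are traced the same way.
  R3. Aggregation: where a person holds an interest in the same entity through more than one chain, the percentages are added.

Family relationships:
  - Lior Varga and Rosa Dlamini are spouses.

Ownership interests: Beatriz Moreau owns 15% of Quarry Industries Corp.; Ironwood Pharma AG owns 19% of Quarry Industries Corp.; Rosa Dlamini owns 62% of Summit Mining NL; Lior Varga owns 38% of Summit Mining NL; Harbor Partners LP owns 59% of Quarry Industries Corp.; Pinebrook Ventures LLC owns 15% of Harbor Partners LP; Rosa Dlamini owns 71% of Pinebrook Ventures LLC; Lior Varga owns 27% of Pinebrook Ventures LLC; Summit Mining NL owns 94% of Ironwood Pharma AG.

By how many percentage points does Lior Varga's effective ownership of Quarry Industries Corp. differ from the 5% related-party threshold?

By spousal attribution (R1), Lior Varga is treated as also owning Rosa Dlamini's interest in Summit Mining NL, giving 38% + 62% = 100%.
By spousal attribution (R1), Lior Varga is treated as also owning Rosa Dlamini's interest in Pinebrook Ventures LLC, giving 27% + 71% = 98%.
Chain via Summit Mining NL → Ironwood Pharma AG (R2): 100% × 94% × 19% = 17.86% of Quarry Industries Corp.
Chain via Pinebrook Ventures LLC → Harbor Partners LP (R2): 98% × 15% × 59% = 8.673% of Quarry Industries Corp.
Aggregating (R3): 17.86% + 8.673% = 26.533%.
26.533% exceeds the 5% threshold by 21.533 percentage points.

21.533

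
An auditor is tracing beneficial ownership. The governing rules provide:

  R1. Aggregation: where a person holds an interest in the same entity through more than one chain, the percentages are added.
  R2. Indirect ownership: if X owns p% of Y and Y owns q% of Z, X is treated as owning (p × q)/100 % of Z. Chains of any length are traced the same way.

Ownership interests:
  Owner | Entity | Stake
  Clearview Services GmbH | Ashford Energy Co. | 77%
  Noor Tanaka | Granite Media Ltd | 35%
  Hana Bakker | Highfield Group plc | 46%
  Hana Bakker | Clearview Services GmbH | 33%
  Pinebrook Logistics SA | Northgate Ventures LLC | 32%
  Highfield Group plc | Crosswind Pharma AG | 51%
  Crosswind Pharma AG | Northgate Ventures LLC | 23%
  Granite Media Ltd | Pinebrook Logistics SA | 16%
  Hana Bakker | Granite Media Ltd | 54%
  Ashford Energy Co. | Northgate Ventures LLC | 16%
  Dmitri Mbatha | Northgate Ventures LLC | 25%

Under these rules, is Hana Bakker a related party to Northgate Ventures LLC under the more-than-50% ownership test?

Chain via Clearview Services GmbH → Ashford Energy Co. (R2): 33% × 77% × 16% = 4.0656% of Northgate Ventures LLC.
Chain via Granite Media Ltd → Pinebrook Logistics SA (R2): 54% × 16% × 32% = 2.7648% of Northgate Ventures LLC.
Chain via Highfield Group plc → Crosswind Pharma AG (R2): 46% × 51% × 23% = 5.3958% of Northgate Ventures LLC.
Aggregating (R1): 4.0656% + 2.7648% + 5.3958% = 12.2262%.
12.2262% does not exceed the 50% threshold, so Hana is not a related party to Northgate Ventures LLC.

No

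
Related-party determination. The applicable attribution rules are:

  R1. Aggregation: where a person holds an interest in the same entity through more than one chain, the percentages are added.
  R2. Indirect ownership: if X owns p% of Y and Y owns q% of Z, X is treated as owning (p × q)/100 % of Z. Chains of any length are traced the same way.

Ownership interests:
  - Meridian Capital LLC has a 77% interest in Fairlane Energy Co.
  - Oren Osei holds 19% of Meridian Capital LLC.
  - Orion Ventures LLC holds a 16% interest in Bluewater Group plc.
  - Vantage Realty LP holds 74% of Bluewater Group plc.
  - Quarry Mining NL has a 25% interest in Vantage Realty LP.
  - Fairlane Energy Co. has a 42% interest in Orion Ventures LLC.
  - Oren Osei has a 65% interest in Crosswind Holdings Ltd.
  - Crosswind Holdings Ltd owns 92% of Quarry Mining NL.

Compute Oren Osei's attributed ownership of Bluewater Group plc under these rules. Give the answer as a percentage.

12.046136%

Chain via Crosswind Holdings Ltd → Quarry Mining NL → Vantage Realty LP (R2): 65% × 92% × 25% × 74% = 11.063% of Bluewater Group plc.
Chain via Meridian Capital LLC → Fairlane Energy Co. → Orion Ventures LLC (R2): 19% × 77% × 42% × 16% = 0.983136% of Bluewater Group plc.
Aggregating (R1): 11.063% + 0.983136% = 12.046136%.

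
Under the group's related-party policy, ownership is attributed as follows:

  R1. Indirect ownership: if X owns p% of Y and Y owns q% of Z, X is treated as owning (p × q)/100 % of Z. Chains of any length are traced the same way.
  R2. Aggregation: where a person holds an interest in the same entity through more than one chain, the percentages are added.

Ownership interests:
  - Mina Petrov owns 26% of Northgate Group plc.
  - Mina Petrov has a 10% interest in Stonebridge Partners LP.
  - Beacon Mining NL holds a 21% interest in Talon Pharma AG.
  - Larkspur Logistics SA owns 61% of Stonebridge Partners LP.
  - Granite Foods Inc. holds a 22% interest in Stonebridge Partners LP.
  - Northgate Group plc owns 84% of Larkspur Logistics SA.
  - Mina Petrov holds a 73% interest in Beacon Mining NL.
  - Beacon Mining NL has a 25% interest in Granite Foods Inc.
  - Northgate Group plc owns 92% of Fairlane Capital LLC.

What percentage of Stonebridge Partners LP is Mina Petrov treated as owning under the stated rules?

27.3374%

Chain via Northgate Group plc → Larkspur Logistics SA (R1): 26% × 84% × 61% = 13.3224% of Stonebridge Partners LP.
Chain via Beacon Mining NL → Granite Foods Inc. (R1): 73% × 25% × 22% = 4.015% of Stonebridge Partners LP.
Direct interest in Stonebridge Partners LP: 10%.
Aggregating (R2): 13.3224% + 4.015% + 10% = 27.3374%.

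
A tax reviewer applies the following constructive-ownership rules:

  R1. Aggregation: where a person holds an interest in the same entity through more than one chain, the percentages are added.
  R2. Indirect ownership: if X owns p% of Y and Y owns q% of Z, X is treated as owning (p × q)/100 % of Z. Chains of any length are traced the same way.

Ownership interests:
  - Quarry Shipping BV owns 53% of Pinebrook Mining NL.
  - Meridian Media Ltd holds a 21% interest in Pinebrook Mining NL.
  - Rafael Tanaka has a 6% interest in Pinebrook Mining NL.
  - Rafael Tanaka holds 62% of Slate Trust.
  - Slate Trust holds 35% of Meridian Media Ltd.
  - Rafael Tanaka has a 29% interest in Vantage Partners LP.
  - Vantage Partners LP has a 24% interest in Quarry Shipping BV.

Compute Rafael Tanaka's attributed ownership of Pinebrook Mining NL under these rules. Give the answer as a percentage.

14.2458%

Chain via Vantage Partners LP → Quarry Shipping BV (R2): 29% × 24% × 53% = 3.6888% of Pinebrook Mining NL.
Chain via Slate Trust → Meridian Media Ltd (R2): 62% × 35% × 21% = 4.557% of Pinebrook Mining NL.
Direct interest in Pinebrook Mining NL: 6%.
Aggregating (R1): 3.6888% + 4.557% + 6% = 14.2458%.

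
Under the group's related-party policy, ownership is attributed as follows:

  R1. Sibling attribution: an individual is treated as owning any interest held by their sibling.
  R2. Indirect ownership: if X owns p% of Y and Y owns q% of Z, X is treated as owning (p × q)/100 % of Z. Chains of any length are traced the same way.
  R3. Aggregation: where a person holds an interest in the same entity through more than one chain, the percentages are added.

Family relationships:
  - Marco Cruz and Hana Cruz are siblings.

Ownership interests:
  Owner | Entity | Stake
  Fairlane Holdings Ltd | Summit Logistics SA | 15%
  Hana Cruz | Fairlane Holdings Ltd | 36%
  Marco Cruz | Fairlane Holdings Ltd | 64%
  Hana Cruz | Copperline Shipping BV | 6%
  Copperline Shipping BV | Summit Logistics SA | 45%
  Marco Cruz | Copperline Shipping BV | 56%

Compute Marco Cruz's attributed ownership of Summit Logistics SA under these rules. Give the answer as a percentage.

42.9%

By sibling attribution (R1), Marco Cruz is treated as also owning Hana Cruz's interest in Copperline Shipping BV, giving 56% + 6% = 62%.
By sibling attribution (R1), Marco Cruz is treated as also owning Hana Cruz's interest in Fairlane Holdings Ltd, giving 64% + 36% = 100%.
Chain via Copperline Shipping BV (R2): 62% × 45% = 27.9% of Summit Logistics SA.
Chain via Fairlane Holdings Ltd (R2): 100% × 15% = 15% of Summit Logistics SA.
Aggregating (R3): 27.9% + 15% = 42.9%.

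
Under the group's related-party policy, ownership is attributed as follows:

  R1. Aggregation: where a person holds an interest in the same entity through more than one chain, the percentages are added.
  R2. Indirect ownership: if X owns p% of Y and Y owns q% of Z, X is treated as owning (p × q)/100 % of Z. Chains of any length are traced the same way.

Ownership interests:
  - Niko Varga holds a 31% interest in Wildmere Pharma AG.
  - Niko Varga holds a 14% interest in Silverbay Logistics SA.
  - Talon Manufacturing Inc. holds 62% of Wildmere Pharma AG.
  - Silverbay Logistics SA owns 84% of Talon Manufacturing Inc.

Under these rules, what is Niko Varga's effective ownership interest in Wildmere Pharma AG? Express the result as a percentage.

38.2912%

Chain via Silverbay Logistics SA → Talon Manufacturing Inc. (R2): 14% × 84% × 62% = 7.2912% of Wildmere Pharma AG.
Direct interest in Wildmere Pharma AG: 31%.
Aggregating (R1): 7.2912% + 31% = 38.2912%.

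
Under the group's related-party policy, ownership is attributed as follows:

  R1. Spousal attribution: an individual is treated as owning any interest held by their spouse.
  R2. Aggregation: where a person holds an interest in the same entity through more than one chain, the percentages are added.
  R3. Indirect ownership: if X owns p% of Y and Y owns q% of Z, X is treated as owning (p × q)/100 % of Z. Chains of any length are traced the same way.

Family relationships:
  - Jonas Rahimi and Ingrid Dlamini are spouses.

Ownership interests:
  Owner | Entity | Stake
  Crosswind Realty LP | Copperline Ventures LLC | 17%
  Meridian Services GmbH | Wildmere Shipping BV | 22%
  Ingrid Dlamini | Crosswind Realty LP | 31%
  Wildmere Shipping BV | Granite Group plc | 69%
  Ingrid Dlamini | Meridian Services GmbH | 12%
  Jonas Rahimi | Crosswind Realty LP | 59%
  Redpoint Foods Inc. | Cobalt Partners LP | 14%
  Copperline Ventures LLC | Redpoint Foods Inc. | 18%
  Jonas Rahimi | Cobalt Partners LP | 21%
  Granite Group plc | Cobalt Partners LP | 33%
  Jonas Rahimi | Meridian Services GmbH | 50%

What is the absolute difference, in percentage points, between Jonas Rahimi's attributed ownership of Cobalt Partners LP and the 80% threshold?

By spousal attribution (R1), Jonas Rahimi is treated as also owning Ingrid Dlamini's interest in Crosswind Realty LP, giving 59% + 31% = 90%.
By spousal attribution (R1), Jonas Rahimi is treated as also owning Ingrid Dlamini's interest in Meridian Services GmbH, giving 50% + 12% = 62%.
Chain via Crosswind Realty LP → Copperline Ventures LLC → Redpoint Foods Inc. (R3): 90% × 17% × 18% × 14% = 0.38556% of Cobalt Partners LP.
Chain via Meridian Services GmbH → Wildmere Shipping BV → Granite Group plc (R3): 62% × 22% × 69% × 33% = 3.105828% of Cobalt Partners LP.
Direct interest in Cobalt Partners LP: 21%.
Aggregating (R2): 0.38556% + 3.105828% + 21% = 24.491388%.
24.491388% falls short of the 80% threshold by 55.508612 percentage points.

55.508612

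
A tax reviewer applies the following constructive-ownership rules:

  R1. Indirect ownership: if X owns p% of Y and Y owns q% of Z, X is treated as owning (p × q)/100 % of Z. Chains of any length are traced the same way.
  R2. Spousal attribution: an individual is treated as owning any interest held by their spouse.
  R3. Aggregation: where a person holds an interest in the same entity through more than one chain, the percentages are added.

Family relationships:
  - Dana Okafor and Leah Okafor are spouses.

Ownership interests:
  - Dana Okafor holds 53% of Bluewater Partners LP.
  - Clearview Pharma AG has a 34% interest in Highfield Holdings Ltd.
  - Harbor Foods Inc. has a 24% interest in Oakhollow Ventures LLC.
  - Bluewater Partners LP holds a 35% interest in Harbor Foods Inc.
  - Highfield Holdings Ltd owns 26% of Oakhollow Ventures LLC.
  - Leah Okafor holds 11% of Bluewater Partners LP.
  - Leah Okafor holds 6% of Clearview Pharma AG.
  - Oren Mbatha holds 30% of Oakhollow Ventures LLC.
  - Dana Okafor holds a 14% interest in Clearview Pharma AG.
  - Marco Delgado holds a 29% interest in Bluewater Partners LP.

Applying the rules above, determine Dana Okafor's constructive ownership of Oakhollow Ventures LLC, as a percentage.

7.144%

By spousal attribution (R2), Dana Okafor is treated as also owning Leah Okafor's interest in Clearview Pharma AG, giving 14% + 6% = 20%.
By spousal attribution (R2), Dana Okafor is treated as also owning Leah Okafor's interest in Bluewater Partners LP, giving 53% + 11% = 64%.
Chain via Clearview Pharma AG → Highfield Holdings Ltd (R1): 20% × 34% × 26% = 1.768% of Oakhollow Ventures LLC.
Chain via Bluewater Partners LP → Harbor Foods Inc. (R1): 64% × 35% × 24% = 5.376% of Oakhollow Ventures LLC.
Aggregating (R3): 1.768% + 5.376% = 7.144%.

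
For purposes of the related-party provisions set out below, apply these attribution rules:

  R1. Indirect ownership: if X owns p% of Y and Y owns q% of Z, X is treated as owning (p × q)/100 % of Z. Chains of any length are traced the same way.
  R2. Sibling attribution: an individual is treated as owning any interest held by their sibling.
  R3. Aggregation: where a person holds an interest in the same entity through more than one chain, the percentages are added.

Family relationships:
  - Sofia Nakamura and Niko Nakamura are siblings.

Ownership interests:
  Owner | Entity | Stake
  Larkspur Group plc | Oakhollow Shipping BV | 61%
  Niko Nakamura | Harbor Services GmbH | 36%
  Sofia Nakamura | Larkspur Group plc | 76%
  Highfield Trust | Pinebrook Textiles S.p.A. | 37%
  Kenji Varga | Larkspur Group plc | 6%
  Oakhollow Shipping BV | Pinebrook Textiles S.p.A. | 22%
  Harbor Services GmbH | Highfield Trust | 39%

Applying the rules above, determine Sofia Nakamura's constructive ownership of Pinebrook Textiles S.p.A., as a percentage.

By sibling attribution (R2), Sofia Nakamura is treated as owning Niko Nakamura's 36% interest in Harbor Services GmbH.
Chain via Larkspur Group plc → Oakhollow Shipping BV (R1): 76% × 61% × 22% = 10.1992% of Pinebrook Textiles S.p.A.
Chain via Harbor Services GmbH → Highfield Trust (R1): 36% × 39% × 37% = 5.1948% of Pinebrook Textiles S.p.A.
Aggregating (R3): 10.1992% + 5.1948% = 15.394%.

15.394%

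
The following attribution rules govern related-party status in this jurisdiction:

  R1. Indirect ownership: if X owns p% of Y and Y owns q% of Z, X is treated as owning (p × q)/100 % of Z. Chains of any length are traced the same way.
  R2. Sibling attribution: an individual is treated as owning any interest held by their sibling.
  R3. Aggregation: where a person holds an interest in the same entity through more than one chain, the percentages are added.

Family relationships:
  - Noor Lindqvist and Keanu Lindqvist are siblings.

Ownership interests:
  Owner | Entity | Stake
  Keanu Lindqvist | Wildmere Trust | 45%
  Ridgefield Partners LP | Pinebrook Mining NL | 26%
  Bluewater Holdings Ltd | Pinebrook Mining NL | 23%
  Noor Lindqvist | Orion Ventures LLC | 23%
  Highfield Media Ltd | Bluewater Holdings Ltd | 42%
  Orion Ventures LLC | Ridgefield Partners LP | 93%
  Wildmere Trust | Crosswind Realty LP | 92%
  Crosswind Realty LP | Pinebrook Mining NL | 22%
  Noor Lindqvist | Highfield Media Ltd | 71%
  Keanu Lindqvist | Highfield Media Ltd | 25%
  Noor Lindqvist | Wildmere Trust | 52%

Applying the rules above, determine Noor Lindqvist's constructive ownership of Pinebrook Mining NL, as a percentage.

By sibling attribution (R2), Noor Lindqvist is treated as also owning Keanu Lindqvist's interest in Wildmere Trust, giving 52% + 45% = 97%.
By sibling attribution (R2), Noor Lindqvist is treated as also owning Keanu Lindqvist's interest in Highfield Media Ltd, giving 71% + 25% = 96%.
Chain via Orion Ventures LLC → Ridgefield Partners LP (R1): 23% × 93% × 26% = 5.5614% of Pinebrook Mining NL.
Chain via Wildmere Trust → Crosswind Realty LP (R1): 97% × 92% × 22% = 19.6328% of Pinebrook Mining NL.
Chain via Highfield Media Ltd → Bluewater Holdings Ltd (R1): 96% × 42% × 23% = 9.2736% of Pinebrook Mining NL.
Aggregating (R3): 5.5614% + 19.6328% + 9.2736% = 34.4678%.

34.4678%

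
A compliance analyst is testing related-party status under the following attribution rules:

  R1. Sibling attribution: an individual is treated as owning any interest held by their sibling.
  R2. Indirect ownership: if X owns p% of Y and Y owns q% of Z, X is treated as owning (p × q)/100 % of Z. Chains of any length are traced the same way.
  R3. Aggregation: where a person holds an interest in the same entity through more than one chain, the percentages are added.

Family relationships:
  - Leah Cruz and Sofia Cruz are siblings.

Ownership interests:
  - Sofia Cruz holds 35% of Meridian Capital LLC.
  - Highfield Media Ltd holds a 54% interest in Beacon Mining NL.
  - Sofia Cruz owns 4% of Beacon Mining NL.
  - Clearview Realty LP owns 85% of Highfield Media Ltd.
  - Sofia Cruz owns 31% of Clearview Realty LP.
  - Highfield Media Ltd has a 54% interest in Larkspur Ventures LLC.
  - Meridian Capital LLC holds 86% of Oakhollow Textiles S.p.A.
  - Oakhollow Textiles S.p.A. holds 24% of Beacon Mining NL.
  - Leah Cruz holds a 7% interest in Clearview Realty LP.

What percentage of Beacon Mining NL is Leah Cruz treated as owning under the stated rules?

28.666%

By sibling attribution (R1), Leah Cruz is treated as also owning Sofia Cruz's interest in Clearview Realty LP, giving 7% + 31% = 38%.
By sibling attribution (R1), Leah Cruz is treated as owning Sofia Cruz's 35% interest in Meridian Capital LLC.
By sibling attribution (R1), Leah Cruz is treated as owning Sofia Cruz's 4% interest in Beacon Mining NL.
Chain via Clearview Realty LP → Highfield Media Ltd (R2): 38% × 85% × 54% = 17.442% of Beacon Mining NL.
Chain via Meridian Capital LLC → Oakhollow Textiles S.p.A. (R2): 35% × 86% × 24% = 7.224% of Beacon Mining NL.
Direct interest in Beacon Mining NL: 4%.
Aggregating (R3): 17.442% + 7.224% + 4% = 28.666%.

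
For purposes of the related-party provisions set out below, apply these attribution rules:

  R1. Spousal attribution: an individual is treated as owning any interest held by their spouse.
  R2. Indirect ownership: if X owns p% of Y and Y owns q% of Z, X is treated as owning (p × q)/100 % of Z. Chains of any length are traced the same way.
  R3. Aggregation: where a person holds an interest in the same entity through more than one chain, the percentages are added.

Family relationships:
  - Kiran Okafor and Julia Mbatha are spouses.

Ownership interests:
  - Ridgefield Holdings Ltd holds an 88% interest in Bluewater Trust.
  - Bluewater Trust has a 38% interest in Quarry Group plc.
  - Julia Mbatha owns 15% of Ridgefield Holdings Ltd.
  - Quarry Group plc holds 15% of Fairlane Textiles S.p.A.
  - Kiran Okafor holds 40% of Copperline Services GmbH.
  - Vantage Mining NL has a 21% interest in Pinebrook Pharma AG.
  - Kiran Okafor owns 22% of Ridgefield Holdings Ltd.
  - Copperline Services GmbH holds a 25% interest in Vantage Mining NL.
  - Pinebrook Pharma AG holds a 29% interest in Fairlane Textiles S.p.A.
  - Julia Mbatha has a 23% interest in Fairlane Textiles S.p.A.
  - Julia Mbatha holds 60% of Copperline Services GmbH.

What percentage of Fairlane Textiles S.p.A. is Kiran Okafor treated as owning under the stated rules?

26.37842%

By spousal attribution (R1), Kiran Okafor is treated as also owning Julia Mbatha's interest in Copperline Services GmbH, giving 40% + 60% = 100%.
By spousal attribution (R1), Kiran Okafor is treated as also owning Julia Mbatha's interest in Ridgefield Holdings Ltd, giving 22% + 15% = 37%.
By spousal attribution (R1), Kiran Okafor is treated as owning Julia Mbatha's 23% interest in Fairlane Textiles S.p.A.
Chain via Copperline Services GmbH → Vantage Mining NL → Pinebrook Pharma AG (R2): 100% × 25% × 21% × 29% = 1.5225% of Fairlane Textiles S.p.A.
Chain via Ridgefield Holdings Ltd → Bluewater Trust → Quarry Group plc (R2): 37% × 88% × 38% × 15% = 1.85592% of Fairlane Textiles S.p.A.
Direct interest in Fairlane Textiles S.p.A: 23%.
Aggregating (R3): 1.5225% + 1.85592% + 23% = 26.37842%.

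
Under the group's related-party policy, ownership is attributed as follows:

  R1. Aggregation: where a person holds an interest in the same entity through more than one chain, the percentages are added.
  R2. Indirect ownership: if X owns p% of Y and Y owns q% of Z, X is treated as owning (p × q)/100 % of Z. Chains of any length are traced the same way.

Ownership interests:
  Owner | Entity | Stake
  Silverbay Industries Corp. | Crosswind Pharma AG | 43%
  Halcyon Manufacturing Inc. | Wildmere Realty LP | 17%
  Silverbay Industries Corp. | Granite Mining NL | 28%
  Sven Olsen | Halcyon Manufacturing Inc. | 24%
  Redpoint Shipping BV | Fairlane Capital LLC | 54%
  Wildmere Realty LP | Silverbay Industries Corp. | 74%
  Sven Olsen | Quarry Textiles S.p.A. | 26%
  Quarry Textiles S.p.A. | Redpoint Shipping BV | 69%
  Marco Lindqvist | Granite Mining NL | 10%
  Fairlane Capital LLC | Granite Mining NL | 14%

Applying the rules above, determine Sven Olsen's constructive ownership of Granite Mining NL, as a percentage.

2.20164%

Chain via Quarry Textiles S.p.A. → Redpoint Shipping BV → Fairlane Capital LLC (R2): 26% × 69% × 54% × 14% = 1.356264% of Granite Mining NL.
Chain via Halcyon Manufacturing Inc. → Wildmere Realty LP → Silverbay Industries Corp. (R2): 24% × 17% × 74% × 28% = 0.845376% of Granite Mining NL.
Aggregating (R1): 1.356264% + 0.845376% = 2.20164%.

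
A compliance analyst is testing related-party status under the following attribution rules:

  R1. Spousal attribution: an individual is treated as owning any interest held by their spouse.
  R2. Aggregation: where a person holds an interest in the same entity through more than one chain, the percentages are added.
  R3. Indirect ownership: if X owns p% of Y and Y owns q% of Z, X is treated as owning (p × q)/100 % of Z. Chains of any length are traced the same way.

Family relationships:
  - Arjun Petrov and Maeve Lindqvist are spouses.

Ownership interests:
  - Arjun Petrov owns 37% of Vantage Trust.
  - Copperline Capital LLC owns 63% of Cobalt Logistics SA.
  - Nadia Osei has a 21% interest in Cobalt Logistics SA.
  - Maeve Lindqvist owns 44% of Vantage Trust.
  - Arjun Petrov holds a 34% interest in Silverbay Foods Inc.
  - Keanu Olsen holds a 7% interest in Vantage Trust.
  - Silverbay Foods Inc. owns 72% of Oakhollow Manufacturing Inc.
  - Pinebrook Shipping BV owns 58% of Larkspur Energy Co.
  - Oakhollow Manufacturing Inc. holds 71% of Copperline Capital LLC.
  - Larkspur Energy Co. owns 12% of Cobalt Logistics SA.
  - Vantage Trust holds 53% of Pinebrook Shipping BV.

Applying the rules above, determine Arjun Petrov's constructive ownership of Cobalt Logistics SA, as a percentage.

13.937832%

By spousal attribution (R1), Arjun Petrov is treated as also owning Maeve Lindqvist's interest in Vantage Trust, giving 37% + 44% = 81%.
Chain via Vantage Trust → Pinebrook Shipping BV → Larkspur Energy Co. (R3): 81% × 53% × 58% × 12% = 2.987928% of Cobalt Logistics SA.
Chain via Silverbay Foods Inc. → Oakhollow Manufacturing Inc. → Copperline Capital LLC (R3): 34% × 72% × 71% × 63% = 10.949904% of Cobalt Logistics SA.
Aggregating (R2): 2.987928% + 10.949904% = 13.937832%.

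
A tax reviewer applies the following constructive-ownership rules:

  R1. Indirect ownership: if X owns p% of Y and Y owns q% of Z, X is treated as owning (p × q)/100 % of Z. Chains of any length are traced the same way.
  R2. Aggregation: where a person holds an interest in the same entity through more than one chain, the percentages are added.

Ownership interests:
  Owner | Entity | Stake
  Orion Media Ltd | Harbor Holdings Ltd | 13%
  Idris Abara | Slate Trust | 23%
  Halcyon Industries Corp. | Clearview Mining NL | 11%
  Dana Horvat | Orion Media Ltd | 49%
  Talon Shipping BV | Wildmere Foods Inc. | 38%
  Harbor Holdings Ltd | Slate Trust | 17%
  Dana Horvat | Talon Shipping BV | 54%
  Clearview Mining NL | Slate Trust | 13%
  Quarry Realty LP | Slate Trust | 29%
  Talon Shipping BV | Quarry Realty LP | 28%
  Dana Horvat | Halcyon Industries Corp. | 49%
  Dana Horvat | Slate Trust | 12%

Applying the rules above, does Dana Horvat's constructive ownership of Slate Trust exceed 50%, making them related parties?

Chain via Halcyon Industries Corp. → Clearview Mining NL (R1): 49% × 11% × 13% = 0.7007% of Slate Trust.
Chain via Talon Shipping BV → Quarry Realty LP (R1): 54% × 28% × 29% = 4.3848% of Slate Trust.
Chain via Orion Media Ltd → Harbor Holdings Ltd (R1): 49% × 13% × 17% = 1.0829% of Slate Trust.
Direct interest in Slate Trust: 12%.
Aggregating (R2): 0.7007% + 4.3848% + 1.0829% + 12% = 18.1684%.
18.1684% does not exceed the 50% threshold, so Dana is not a related party to Slate Trust.

No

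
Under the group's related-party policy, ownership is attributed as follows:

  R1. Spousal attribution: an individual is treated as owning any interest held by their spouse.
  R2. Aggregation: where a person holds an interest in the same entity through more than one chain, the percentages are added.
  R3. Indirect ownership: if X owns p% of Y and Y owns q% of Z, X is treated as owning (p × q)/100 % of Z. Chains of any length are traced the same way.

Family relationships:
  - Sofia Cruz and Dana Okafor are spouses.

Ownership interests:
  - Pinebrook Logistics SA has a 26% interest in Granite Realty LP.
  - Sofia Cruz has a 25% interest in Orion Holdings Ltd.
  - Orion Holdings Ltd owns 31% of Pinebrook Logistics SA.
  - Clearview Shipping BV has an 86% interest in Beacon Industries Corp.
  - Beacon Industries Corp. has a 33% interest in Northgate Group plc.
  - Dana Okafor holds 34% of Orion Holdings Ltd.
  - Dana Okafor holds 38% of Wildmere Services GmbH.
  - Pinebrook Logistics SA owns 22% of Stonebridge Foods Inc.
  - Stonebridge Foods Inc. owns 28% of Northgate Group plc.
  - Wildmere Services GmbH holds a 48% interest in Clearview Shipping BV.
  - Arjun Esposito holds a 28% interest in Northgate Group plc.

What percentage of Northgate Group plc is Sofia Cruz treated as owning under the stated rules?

By spousal attribution (R1), Sofia Cruz is treated as also owning Dana Okafor's interest in Orion Holdings Ltd, giving 25% + 34% = 59%.
By spousal attribution (R1), Sofia Cruz is treated as owning Dana Okafor's 38% interest in Wildmere Services GmbH.
Chain via Orion Holdings Ltd → Pinebrook Logistics SA → Stonebridge Foods Inc. (R3): 59% × 31% × 22% × 28% = 1.126664% of Northgate Group plc.
Chain via Wildmere Services GmbH → Clearview Shipping BV → Beacon Industries Corp. (R3): 38% × 48% × 86% × 33% = 5.176512% of Northgate Group plc.
Aggregating (R2): 1.126664% + 5.176512% = 6.303176%.

6.303176%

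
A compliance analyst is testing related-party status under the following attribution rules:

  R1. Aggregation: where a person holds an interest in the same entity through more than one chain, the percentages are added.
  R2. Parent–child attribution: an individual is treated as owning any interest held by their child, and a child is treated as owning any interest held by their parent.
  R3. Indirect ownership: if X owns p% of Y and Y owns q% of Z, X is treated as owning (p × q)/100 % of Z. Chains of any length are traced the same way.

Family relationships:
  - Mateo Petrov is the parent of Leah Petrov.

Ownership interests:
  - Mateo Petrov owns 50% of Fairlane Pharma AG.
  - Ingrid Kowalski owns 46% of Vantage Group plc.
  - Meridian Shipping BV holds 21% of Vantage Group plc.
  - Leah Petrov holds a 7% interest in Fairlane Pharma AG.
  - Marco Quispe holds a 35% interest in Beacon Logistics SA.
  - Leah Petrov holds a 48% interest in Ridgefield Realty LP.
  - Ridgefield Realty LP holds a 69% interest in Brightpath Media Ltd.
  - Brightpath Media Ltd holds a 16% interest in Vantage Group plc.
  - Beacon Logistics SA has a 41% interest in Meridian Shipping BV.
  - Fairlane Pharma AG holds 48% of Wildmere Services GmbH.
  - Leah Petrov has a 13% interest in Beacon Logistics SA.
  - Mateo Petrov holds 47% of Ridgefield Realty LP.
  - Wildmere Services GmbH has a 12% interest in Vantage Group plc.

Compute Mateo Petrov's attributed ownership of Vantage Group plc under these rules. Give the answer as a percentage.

By parent–child attribution (R2), Mateo Petrov is treated as also owning Leah Petrov's interest in Ridgefield Realty LP, giving 47% + 48% = 95%.
By parent–child attribution (R2), Mateo Petrov is treated as also owning Leah Petrov's interest in Fairlane Pharma AG, giving 50% + 7% = 57%.
By parent–child attribution (R2), Mateo Petrov is treated as owning Leah Petrov's 13% interest in Beacon Logistics SA.
Chain via Ridgefield Realty LP → Brightpath Media Ltd (R3): 95% × 69% × 16% = 10.488% of Vantage Group plc.
Chain via Fairlane Pharma AG → Wildmere Services GmbH (R3): 57% × 48% × 12% = 3.2832% of Vantage Group plc.
Chain via Beacon Logistics SA → Meridian Shipping BV (R3): 13% × 41% × 21% = 1.1193% of Vantage Group plc.
Aggregating (R1): 10.488% + 3.2832% + 1.1193% = 14.8905%.

14.8905%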